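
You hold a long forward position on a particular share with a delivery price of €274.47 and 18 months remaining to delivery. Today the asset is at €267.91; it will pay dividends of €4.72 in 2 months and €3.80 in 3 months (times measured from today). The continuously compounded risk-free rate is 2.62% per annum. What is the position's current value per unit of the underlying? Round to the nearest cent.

PV(remaining dividends) I = 4.72·e^(−0.0262·2/12) + 3.80·e^(−0.0262·3/12) = 8.4746
Current forward F = (S − I)·e^(rT) = (267.91 − 8.4746)·e^(0.0262·18/12) = 259.4354 × 1.040082 = 269.8341
Value (long) = (F − K)·e^(−rT) = (269.8341 − 274.47) × 0.961462 = -4.4572
Value = -€4.46

-€4.46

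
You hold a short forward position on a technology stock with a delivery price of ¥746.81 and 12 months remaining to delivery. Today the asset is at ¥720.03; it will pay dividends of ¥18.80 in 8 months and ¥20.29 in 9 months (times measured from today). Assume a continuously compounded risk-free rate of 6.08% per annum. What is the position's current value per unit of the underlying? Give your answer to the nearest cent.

¥20.17

PV(remaining dividends) I = 18.80·e^(−0.0608·8/12) + 20.29·e^(−0.0608·9/12) = 37.4388
Current forward F = (S − I)·e^(rT) = (720.03 − 37.4388)·e^(0.0608·12/12) = 682.5912 × 1.062686 = 725.3801
Value (long) = (F − K)·e^(−rT) = (725.3801 − 746.81) × 0.941011 = -20.1658
Short position value = −(long value) = ¥20.17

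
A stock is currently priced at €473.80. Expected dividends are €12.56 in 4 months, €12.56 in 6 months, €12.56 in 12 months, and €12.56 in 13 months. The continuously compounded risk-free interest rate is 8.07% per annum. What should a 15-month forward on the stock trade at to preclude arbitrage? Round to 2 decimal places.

PV(dividends) I = 12.56·e^(−0.0807·4/12) + 12.56·e^(−0.0807·6/12) + 12.56·e^(−0.0807·12/12) + 12.56·e^(−0.0807·13/12)
I = 12.2266 + 12.0633 + 11.5862 + 11.5086 = 47.3847
F = (S − I)·e^(rT) = (473.80 − 47.3847) · e^(0.0807·15/12)
= 426.4153 · e^0.100875 = 426.4153 × 1.106138 = €471.67

€471.67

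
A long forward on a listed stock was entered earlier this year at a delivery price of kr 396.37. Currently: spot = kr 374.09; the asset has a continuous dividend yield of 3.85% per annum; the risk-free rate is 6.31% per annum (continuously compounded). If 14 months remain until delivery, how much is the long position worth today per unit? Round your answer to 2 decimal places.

Current fair forward for the remaining 14 months: F = S·e^((r − q)·T), (r − q) = 0.0631 − 0.0385 = 0.0246
F = 374.09 · e^(0.0246 × 14/12) = 374.09 × 1.029116 = 384.9820
Value of long forward = (F − K)·e^(−rT) = (384.9820 − 396.37) · e^(−0.0631·14/12)
= -11.3880 × 0.929028 = -10.58

-kr 10.58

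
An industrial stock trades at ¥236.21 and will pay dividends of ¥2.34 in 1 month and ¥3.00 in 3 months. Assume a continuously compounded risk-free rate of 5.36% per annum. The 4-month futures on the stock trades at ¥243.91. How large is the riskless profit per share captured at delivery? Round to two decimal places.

¥8.83 per share

PV(dividends) I = 2.34·e^(−0.0536·1/12) + 3.00·e^(−0.0536·3/12) = 5.2896
Fair futures F* = (S − I)·e^(rT) = (236.21 − 5.2896)·e^0.017867 = 230.9204 × 1.018028 = 235.0834
Market ¥243.91 > fair 235.0834: forward overpriced → cash-and-carry (borrow at r, buy the stock and collect the dividends, short the forward).
Profit at T = |F_mkt − F*| = |243.91 − 235.0834| = ¥8.83 per share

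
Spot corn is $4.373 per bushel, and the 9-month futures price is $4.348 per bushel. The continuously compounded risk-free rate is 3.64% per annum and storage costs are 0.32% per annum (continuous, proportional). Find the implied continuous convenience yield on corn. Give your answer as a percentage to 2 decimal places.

4.72%

F = S·e^((r+u−y)T) ⇒ (r+u−y) = ln(F/S)/T
ln(4.348/4.373) = -0.005733; /T ⇒ -0.007644
y = r + u − ln(F/S)/T = 0.0364 + 0.0032 + 0.007644 = 0.047244
y = 4.72%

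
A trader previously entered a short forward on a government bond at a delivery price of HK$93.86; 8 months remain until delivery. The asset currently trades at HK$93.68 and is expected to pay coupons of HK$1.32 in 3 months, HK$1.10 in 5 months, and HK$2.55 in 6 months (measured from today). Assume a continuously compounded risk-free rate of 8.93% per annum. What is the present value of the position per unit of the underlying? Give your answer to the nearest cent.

-HK$0.46

PV(remaining coupons) I = 1.32·e^(−0.0893·3/12) + 1.10·e^(−0.0893·5/12) + 2.55·e^(−0.0893·6/12) = 4.7893
Current forward F = (S − I)·e^(rT) = (93.68 − 4.7893)·e^(0.0893·8/12) = 88.8907 × 1.061341 = 94.3433
Value (long) = (F − K)·e^(−rT) = (94.3433 − 93.86) × 0.942204 = 0.4554
Short position value = −(long value) = -HK$0.46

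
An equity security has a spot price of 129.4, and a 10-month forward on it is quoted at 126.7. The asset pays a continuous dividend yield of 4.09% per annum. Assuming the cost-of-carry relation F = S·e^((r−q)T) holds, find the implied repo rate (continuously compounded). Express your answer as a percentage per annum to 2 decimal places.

From F = S·e^((r−q)T): (r − q) = ln(F/S)/T
ln(126.7/129.4) = ln(0.979134) = -0.021087
(r − q) = -0.021087 / (10/12) = -0.025304
r = ln(F/S)/T + q = -0.025304 + 0.0409 = 0.015596
r = 1.56%

1.56%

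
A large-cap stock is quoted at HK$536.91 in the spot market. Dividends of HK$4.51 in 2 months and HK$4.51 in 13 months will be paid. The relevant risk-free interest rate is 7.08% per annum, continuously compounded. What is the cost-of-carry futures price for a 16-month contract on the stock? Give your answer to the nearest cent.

HK$580.57

PV(dividends) I = 4.51·e^(−0.0708·2/12) + 4.51·e^(−0.0708·13/12)
I = 4.4571 + 4.1770 = 8.6341
F = (S − I)·e^(rT) = (536.91 − 8.6341) · e^(0.0708·16/12)
= 528.2759 · e^0.094400 = 528.2759 × 1.098999 = HK$580.57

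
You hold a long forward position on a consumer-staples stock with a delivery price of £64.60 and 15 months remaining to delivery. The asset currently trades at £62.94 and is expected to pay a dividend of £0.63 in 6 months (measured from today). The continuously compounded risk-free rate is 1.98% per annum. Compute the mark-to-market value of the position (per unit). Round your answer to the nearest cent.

PV(remaining dividends) I = 0.63·e^(−0.0198·6/12) = 0.6238
Current forward F = (S − I)·e^(rT) = (62.94 − 0.6238)·e^(0.0198·15/12) = 62.3162 × 1.025059 = 63.8778
Value (long) = (F − K)·e^(−rT) = (63.8778 − 64.60) × 0.975554 = -0.7045
Value = -£0.70

-£0.70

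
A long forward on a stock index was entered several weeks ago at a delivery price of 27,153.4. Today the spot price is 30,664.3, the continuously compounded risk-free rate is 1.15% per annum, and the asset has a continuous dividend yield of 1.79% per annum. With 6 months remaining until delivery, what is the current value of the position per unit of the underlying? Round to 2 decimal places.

Current fair forward for the remaining 6 months: F = S·e^((r − q)·T), (r − q) = 0.0115 − 0.0179 = -0.0064
F = 30664.3 · e^(-0.0064 × 6/12) = 30664.3 × 0.99680511 = 30566.3309
Value of long forward = (F − K)·e^(−rT) = (30566.3309 − 27153.4) · e^(−0.0115·6/12)
= 3412.9309 × 0.99426650 = 3393.36

3393.36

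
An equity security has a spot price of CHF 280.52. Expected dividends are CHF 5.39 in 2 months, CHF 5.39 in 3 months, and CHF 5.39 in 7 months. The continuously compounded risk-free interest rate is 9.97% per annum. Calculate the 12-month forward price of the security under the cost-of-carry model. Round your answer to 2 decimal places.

PV(dividends) I = 5.39·e^(−0.0997·2/12) + 5.39·e^(−0.0997·3/12) + 5.39·e^(−0.0997·7/12)
I = 5.3012 + 5.2573 + 5.0855 = 15.6440
F = (S − I)·e^(rT) = (280.52 − 15.6440) · e^(0.0997·12/12)
= 264.8760 · e^0.099700 = 264.8760 × 1.104839 = CHF 292.65

CHF 292.65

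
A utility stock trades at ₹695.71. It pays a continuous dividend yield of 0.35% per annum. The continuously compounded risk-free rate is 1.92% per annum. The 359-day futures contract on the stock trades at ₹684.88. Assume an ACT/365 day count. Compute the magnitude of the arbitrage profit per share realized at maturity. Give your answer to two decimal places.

Fair futures: F* = S·e^(carry·T), with carry = (r − q) = 0.0192 − 0.0035 = 0.0157
F* = 695.71 · e^(0.0157 × 359/365) = 695.71 · e^0.015442 = 695.71 × 1.015562 = ₹706.5366
Market ₹684.88 < fair ₹706.5366: forward underpriced → reverse cash-and-carry (short spot, go long the forward).
At maturity, profit = |F_mkt − F*| = |684.88 − 706.5366| = ₹21.66 per share

₹21.66 per share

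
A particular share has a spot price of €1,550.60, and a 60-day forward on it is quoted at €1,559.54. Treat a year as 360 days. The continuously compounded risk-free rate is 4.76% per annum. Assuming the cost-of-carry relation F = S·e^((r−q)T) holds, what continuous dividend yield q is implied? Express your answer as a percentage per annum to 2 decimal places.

1.31%

From F = S·e^((r−q)T): (r − q) = ln(F/S)/T
ln(1559.54/1550.60) = ln(1.005766) = 0.005749
(r − q) = 0.005749 / (60/360) = 0.034494
q = r − ln(F/S)/T = 0.0476 − 0.034494 = 0.013106
q = 1.31%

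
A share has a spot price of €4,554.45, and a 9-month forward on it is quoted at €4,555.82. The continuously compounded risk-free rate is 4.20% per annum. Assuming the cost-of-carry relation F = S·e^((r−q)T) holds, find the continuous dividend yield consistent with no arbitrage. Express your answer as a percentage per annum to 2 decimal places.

From F = S·e^((r−q)T): (r − q) = ln(F/S)/T
ln(4555.82/4554.45) = ln(1.000301) = 0.000301
(r − q) = 0.000301 / (9/12) = 0.000401
q = r − ln(F/S)/T = 0.0420 − 0.000401 = 0.041599
q = 4.16%

4.16%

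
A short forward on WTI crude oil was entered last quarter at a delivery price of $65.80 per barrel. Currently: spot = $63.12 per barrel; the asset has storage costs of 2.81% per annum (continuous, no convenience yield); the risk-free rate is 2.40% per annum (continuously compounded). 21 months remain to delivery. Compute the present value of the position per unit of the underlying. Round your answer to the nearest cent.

-$3.21 per barrel

Current fair forward for the remaining 21 months: F = S·e^((r + u)·T), (r + u) = 0.0240 + 0.0281 = 0.0521
F = 63.12 · e^(0.0521 × 21/12) = 63.12 × 1.095461 = 69.1455
Value of long forward = (F − K)·e^(−rT) = (69.1455 − 65.80) · e^(−0.0240·21/12)
= 3.3455 × 0.958870 = 3.21
Short position value = −(long value) = -$3.21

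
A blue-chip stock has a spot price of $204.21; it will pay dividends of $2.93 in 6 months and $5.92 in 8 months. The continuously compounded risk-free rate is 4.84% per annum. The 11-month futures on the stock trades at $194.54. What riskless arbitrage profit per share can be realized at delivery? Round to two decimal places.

$9.95 per share

PV(dividends) I = 2.93·e^(−0.0484·6/12) + 5.92·e^(−0.0484·8/12) = 8.5920
Fair futures F* = (S − I)·e^(rT) = (204.21 − 8.5920)·e^0.044367 = 195.6180 × 1.045366 = 204.4924
Market $194.54 < fair 204.4924: forward underpriced → reverse cash-and-carry (short the stock, invest proceeds at r, pay the dividends, go long the forward).
Profit at T = |F_mkt − F*| = |194.54 − 204.4924| = $9.95 per share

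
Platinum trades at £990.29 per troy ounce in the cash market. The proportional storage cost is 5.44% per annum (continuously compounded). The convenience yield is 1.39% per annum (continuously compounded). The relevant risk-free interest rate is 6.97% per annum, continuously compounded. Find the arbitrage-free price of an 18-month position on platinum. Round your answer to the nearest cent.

£1,168.29 per troy ounce

Net carry = r + u − y = 0.0697 + 0.0544 − 0.0139 = 0.1102
F = S·e^((r+u−y)T) = 990.29 · e^(0.1102 × 18/12) = 990.29 · e^0.165300
= 990.29 × 1.179747 = £1,168.29 per troy ounce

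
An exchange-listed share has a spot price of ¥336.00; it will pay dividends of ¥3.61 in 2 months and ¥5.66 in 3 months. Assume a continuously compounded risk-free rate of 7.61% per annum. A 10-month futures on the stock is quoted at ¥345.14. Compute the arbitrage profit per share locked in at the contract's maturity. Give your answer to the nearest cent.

PV(dividends) I = 3.61·e^(−0.0761·2/12) + 5.66·e^(−0.0761·3/12) = 9.1178
Fair futures F* = (S − I)·e^(rT) = (336.00 − 9.1178)·e^0.063417 = 326.8822 × 1.065471 = 348.2835
Market ¥345.14 < fair 348.2835: forward underpriced → reverse cash-and-carry (short the stock, invest proceeds at r, pay the dividends, go long the forward).
Profit at T = |F_mkt − F*| = |345.14 − 348.2835| = ¥3.14 per share

¥3.14 per share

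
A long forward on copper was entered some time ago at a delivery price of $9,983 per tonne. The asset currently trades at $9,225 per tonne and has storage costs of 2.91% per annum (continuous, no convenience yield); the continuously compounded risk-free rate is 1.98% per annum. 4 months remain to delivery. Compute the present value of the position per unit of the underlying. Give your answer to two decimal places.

Current fair forward for the remaining 4 months: F = S·e^((r + u)·T), (r + u) = 0.0198 + 0.0291 = 0.0489
F = 9225 · e^(0.0489 × 4/12) = 9225 × 1.01643357 = 9376.5997
Value of long forward = (F − K)·e^(−rT) = (9376.5997 − 9983) · e^(−0.0198·4/12)
= -606.4003 × 0.99342173 = -602.41

-$602.41 per tonne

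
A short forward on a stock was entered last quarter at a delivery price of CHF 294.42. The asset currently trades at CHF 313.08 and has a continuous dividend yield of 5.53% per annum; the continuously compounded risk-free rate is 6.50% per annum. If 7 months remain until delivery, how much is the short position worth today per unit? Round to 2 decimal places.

Current fair forward for the remaining 7 months: F = S·e^((r − q)·T), (r − q) = 0.0650 − 0.0553 = 0.0097
F = 313.08 · e^(0.0097 × 7/12) = 313.08 × 1.005674 = 314.8564
Value of long forward = (F − K)·e^(−rT) = (314.8564 − 294.42) · e^(−0.0650·7/12)
= 20.4364 × 0.962793 = 19.68
Short position value = −(long value) = -CHF 19.68

-CHF 19.68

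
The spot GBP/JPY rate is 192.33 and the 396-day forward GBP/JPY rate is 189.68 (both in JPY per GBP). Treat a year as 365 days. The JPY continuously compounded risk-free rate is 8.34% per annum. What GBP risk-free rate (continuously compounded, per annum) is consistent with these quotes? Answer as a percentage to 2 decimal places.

9.62%

F = S·e^((r_JPY − r_GBP)T) ⇒ r_GBP = r_JPY − ln(F/S)/T
ln(189.68/192.33) = -0.013874; /(396/365) = -0.012788
r_GBP = 0.0834 + 0.012788 = 0.096188
r_GBP = 9.62%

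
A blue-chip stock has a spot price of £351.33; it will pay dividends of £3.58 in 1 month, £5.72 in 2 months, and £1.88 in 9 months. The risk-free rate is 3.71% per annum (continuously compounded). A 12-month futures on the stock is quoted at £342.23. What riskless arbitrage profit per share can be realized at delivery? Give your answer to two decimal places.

£10.88 per share

PV(dividends) I = 3.58·e^(−0.0371·1/12) + 5.72·e^(−0.0371·2/12) + 1.88·e^(−0.0371·9/12) = 11.0821
Fair futures F* = (S − I)·e^(rT) = (351.33 − 11.0821)·e^0.037100 = 340.2479 × 1.037797 = 353.1082
Market £342.23 < fair 353.1082: forward underpriced → reverse cash-and-carry (short the stock, invest proceeds at r, pay the dividends, go long the forward).
Profit at T = |F_mkt − F*| = |342.23 − 353.1082| = £10.88 per share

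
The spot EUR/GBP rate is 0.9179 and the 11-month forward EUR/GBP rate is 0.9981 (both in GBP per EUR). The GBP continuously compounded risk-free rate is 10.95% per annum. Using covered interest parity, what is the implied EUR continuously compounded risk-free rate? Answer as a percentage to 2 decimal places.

F = S·e^((r_GBP − r_EUR)T) ⇒ r_EUR = r_GBP − ln(F/S)/T
ln(0.9981/0.9179) = 0.083765; /(11/12) = 0.091380
r_EUR = 0.1095 − 0.091380 = 0.018120
r_EUR = 1.81%

1.81%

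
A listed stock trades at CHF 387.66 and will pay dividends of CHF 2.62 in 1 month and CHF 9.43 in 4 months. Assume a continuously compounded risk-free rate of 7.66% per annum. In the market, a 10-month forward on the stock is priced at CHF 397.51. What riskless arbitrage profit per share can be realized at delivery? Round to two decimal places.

CHF 3.13 per share

PV(dividends) I = 2.62·e^(−0.0766·1/12) + 9.43·e^(−0.0766·4/12) = 11.7956
Fair forward F* = (S − I)·e^(rT) = (387.66 − 11.7956)·e^0.063833 = 375.8644 × 1.065914 = 400.6391
Market CHF 397.51 < fair 400.6391: forward underpriced → reverse cash-and-carry (short the stock, invest proceeds at r, pay the dividends, go long the forward).
Profit at T = |F_mkt − F*| = |397.51 − 400.6391| = CHF 3.13 per share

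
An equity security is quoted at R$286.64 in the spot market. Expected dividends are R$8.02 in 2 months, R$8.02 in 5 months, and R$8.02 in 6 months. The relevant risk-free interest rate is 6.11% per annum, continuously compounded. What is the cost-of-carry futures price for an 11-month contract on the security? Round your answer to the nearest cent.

R$278.26

PV(dividends) I = 8.02·e^(−0.0611·2/12) + 8.02·e^(−0.0611·5/12) + 8.02·e^(−0.0611·6/12)
I = 7.9387 + 7.8184 + 7.7787 = 23.5358
F = (S − I)·e^(rT) = (286.64 − 23.5358) · e^(0.0611·11/12)
= 263.1042 · e^0.056008 = 263.1042 × 1.057606 = R$278.26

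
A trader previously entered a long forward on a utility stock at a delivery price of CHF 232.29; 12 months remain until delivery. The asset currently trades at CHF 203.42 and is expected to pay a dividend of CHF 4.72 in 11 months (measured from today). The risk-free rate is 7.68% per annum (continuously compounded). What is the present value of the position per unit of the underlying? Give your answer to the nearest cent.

-CHF 16.10

PV(remaining dividends) I = 4.72·e^(−0.0768·11/12) = 4.3991
Current forward F = (S − I)·e^(rT) = (203.42 − 4.3991)·e^(0.0768·12/12) = 199.0209 × 1.079826 = 214.9079
Value (long) = (F − K)·e^(−rT) = (214.9079 − 232.29) × 0.926075 = -16.0971
Value = -CHF 16.10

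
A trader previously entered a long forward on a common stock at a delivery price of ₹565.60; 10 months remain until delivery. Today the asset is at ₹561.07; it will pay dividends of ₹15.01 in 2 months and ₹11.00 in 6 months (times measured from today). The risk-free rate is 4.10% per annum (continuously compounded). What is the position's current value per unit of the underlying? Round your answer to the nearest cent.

-₹11.22

PV(remaining dividends) I = 15.01·e^(−0.0410·2/12) + 11.00·e^(−0.0410·6/12) = 25.6846
Current forward F = (S − I)·e^(rT) = (561.07 − 25.6846)·e^(0.0410·10/12) = 535.3854 × 1.034757 = 553.9938
Value (long) = (F − K)·e^(−rT) = (553.9938 − 565.60) × 0.966410 = -11.2163
Value = -₹11.22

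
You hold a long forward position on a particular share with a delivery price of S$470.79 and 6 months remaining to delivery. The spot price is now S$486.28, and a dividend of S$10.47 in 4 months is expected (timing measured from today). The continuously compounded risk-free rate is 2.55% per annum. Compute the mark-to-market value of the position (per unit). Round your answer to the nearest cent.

PV(remaining dividends) I = 10.47·e^(−0.0255·4/12) = 10.3814
Current forward F = (S − I)·e^(rT) = (486.28 − 10.3814)·e^(0.0255·6/12) = 475.8986 × 1.012832 = 482.0053
Value (long) = (F − K)·e^(−rT) = (482.0053 − 470.79) × 0.987331 = 11.0732
Value = S$11.07

S$11.07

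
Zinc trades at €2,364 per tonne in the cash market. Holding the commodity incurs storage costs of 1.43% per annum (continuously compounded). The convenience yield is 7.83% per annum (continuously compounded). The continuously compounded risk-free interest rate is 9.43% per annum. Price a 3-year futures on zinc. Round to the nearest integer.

Net carry = r + u − y = 0.0943 + 0.0143 − 0.0783 = 0.0303
F = S·e^((r+u−y)T) = 2364 · e^(0.0303 × 3) = 2364 · e^0.090900
= 2364 × 1.095159 = €2,589 per tonne

€2,589 per tonne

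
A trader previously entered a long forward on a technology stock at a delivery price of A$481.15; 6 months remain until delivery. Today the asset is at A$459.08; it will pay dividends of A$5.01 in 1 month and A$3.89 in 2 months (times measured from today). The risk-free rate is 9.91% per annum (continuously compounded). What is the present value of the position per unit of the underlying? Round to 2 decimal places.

PV(remaining dividends) I = 5.01·e^(−0.0991·1/12) + 3.89·e^(−0.0991·2/12) = 8.7951
Current forward F = (S − I)·e^(rT) = (459.08 − 8.7951)·e^(0.0991·6/12) = 450.2849 × 1.050798 = 473.1585
Value (long) = (F − K)·e^(−rT) = (473.1585 − 481.15) × 0.951658 = -7.6052
Value = -A$7.61

-A$7.61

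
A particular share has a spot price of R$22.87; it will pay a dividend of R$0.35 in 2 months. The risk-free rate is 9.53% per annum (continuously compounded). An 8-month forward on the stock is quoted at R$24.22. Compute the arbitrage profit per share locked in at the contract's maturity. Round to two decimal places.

R$0.22 per share

PV(dividends) I = 0.35·e^(−0.0953·2/12) = 0.3445
Fair forward F* = (S − I)·e^(rT) = (22.87 − 0.3445)·e^0.063533 = 22.5255 × 1.065595 = 24.0031
Market R$24.22 > fair 24.0031: forward overpriced → cash-and-carry (borrow at r, buy the stock and collect the dividends, short the forward).
Profit at T = |F_mkt − F*| = |24.22 − 24.0031| = R$0.22 per share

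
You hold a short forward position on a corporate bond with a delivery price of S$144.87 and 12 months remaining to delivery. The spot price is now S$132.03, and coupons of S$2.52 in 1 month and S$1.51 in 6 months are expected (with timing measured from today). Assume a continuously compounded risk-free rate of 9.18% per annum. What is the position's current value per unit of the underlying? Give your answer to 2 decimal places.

PV(remaining coupons) I = 2.52·e^(−0.0918·1/12) + 1.51·e^(−0.0918·6/12) = 3.9431
Current forward F = (S − I)·e^(rT) = (132.03 − 3.9431)·e^(0.0918·12/12) = 128.0869 × 1.096146 = 140.4019
Value (long) = (F − K)·e^(−rT) = (140.4019 − 144.87) × 0.912288 = -4.0762
Short position value = −(long value) = S$4.08

S$4.08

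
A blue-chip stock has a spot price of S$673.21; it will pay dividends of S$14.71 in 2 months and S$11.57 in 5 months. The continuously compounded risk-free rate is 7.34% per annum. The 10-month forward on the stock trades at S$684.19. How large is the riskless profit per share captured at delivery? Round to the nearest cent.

PV(dividends) I = 14.71·e^(−0.0734·2/12) + 11.57·e^(−0.0734·5/12) = 25.7527
Fair forward F* = (S − I)·e^(rT) = (673.21 − 25.7527)·e^0.061167 = 647.4573 × 1.063076 = 688.2963
Market S$684.19 < fair 688.2963: forward underpriced → reverse cash-and-carry (short the stock, invest proceeds at r, pay the dividends, go long the forward).
Profit at T = |F_mkt − F*| = |684.19 − 688.2963| = S$4.11 per share

S$4.11 per share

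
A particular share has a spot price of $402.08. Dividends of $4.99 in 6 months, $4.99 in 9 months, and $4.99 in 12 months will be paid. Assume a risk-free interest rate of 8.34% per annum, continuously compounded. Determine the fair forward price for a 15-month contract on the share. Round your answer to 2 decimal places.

$430.65

PV(dividends) I = 4.99·e^(−0.0834·6/12) + 4.99·e^(−0.0834·9/12) + 4.99·e^(−0.0834·12/12)
I = 4.7862 + 4.6874 + 4.5907 = 14.0643
F = (S − I)·e^(rT) = (402.08 − 14.0643) · e^(0.0834·15/12)
= 388.0157 · e^0.104250 = 388.0157 × 1.109878 = $430.65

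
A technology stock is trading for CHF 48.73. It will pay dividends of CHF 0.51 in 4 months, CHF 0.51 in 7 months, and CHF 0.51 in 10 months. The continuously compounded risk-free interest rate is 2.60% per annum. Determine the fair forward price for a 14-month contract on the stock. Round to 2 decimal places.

PV(dividends) I = 0.51·e^(−0.0260·4/12) + 0.51·e^(−0.0260·7/12) + 0.51·e^(−0.0260·10/12)
I = 0.5056 + 0.5023 + 0.4991 = 1.5070
F = (S − I)·e^(rT) = (48.73 − 1.5070) · e^(0.0260·14/12)
= 47.2230 · e^0.030333 = 47.2230 × 1.030798 = CHF 48.68

CHF 48.68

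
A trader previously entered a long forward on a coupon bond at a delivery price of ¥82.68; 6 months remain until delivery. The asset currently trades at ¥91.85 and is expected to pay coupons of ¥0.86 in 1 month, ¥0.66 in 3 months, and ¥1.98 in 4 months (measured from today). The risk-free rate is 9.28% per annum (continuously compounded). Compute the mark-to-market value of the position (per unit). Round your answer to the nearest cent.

¥9.50

PV(remaining coupons) I = 0.86·e^(−0.0928·1/12) + 0.66·e^(−0.0928·3/12) + 1.98·e^(−0.0928·4/12) = 3.4179
Current forward F = (S − I)·e^(rT) = (91.85 − 3.4179)·e^(0.0928·6/12) = 88.4321 × 1.047493 = 92.6320
Value (long) = (F − K)·e^(−rT) = (92.6320 − 82.68) × 0.954660 = 9.5008
Value = ¥9.50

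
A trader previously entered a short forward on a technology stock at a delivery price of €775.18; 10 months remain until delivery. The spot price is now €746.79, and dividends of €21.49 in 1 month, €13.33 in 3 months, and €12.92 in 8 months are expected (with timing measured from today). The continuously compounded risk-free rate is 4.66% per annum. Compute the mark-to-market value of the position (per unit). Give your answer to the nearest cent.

€45.97

PV(remaining dividends) I = 21.49·e^(−0.0466·1/12) + 13.33·e^(−0.0466·3/12) + 12.92·e^(−0.0466·8/12) = 47.1071
Current forward F = (S − I)·e^(rT) = (746.79 − 47.1071)·e^(0.0466·10/12) = 699.6829 × 1.039597 = 727.3882
Value (long) = (F − K)·e^(−rT) = (727.3882 − 775.18) × 0.961911 = -45.9715
Short position value = −(long value) = €45.97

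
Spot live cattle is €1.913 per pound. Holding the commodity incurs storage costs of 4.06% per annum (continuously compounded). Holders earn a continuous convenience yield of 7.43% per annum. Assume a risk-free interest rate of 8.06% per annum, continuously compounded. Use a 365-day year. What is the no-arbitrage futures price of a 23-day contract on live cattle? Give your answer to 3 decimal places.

Net carry = r + u − y = 0.0806 + 0.0406 − 0.0743 = 0.0469
F = S·e^((r+u−y)T) = 1.913 · e^(0.0469 × 23/365) = 1.913 · e^0.002955
= 1.913 × 1.002959 = €1.919 per pound

€1.919 per pound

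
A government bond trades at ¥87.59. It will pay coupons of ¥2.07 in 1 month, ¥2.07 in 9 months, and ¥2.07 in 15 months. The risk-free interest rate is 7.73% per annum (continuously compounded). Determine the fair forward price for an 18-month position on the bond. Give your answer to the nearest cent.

PV(coupons) I = 2.07·e^(−0.0773·1/12) + 2.07·e^(−0.0773·9/12) + 2.07·e^(−0.0773·15/12)
I = 2.0567 + 1.9534 + 1.8793 = 5.8894
F = (S − I)·e^(rT) = (87.59 − 5.8894) · e^(0.0773·18/12)
= 81.7006 · e^0.115950 = 81.7006 × 1.122940 = ¥91.74

¥91.74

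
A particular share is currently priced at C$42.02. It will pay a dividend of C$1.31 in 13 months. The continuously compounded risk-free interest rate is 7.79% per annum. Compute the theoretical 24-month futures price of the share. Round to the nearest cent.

PV(dividends) I = 1.31·e^(−0.0779·13/12)
I = 1.2040
F = (S − I)·e^(rT) = (42.02 − 1.2040) · e^(0.0779·24/12)
= 40.8160 · e^0.155800 = 40.8160 × 1.168592 = C$47.70

C$47.70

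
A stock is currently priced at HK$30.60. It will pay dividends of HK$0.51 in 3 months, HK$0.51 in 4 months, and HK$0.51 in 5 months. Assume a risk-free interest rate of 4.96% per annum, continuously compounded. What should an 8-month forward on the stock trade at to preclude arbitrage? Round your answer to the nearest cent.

PV(dividends) I = 0.51·e^(−0.0496·3/12) + 0.51·e^(−0.0496·4/12) + 0.51·e^(−0.0496·5/12)
I = 0.5037 + 0.5016 + 0.4996 = 1.5049
F = (S − I)·e^(rT) = (30.60 − 1.5049) · e^(0.0496·8/12)
= 29.0951 · e^0.033067 = 29.0951 × 1.033620 = HK$30.07

HK$30.07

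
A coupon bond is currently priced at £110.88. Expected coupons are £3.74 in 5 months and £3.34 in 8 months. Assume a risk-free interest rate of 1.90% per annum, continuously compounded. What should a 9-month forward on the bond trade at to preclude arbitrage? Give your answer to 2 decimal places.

£105.36

PV(coupons) I = 3.74·e^(−0.0190·5/12) + 3.34·e^(−0.0190·8/12)
I = 3.7105 + 3.2980 = 7.0085
F = (S − I)·e^(rT) = (110.88 − 7.0085) · e^(0.0190·9/12)
= 103.8715 · e^0.014250 = 103.8715 × 1.014352 = £105.36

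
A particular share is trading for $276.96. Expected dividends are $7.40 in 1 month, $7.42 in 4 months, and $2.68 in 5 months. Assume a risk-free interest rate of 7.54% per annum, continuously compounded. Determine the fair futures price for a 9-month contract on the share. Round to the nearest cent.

PV(dividends) I = 7.40·e^(−0.0754·1/12) + 7.42·e^(−0.0754·4/12) + 2.68·e^(−0.0754·5/12)
I = 7.3536 + 7.2358 + 2.5971 = 17.1865
F = (S − I)·e^(rT) = (276.96 − 17.1865) · e^(0.0754·9/12)
= 259.7735 · e^0.056550 = 259.7735 × 1.058180 = $274.89

$274.89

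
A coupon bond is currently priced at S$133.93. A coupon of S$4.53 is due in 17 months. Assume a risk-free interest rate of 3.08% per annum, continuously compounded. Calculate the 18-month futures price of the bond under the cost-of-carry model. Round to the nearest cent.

PV(coupons) I = 4.53·e^(−0.0308·17/12)
I = 4.3366
F = (S − I)·e^(rT) = (133.93 − 4.3366) · e^(0.0308·18/12)
= 129.5934 · e^0.046200 = 129.5934 × 1.047284 = S$135.72

S$135.72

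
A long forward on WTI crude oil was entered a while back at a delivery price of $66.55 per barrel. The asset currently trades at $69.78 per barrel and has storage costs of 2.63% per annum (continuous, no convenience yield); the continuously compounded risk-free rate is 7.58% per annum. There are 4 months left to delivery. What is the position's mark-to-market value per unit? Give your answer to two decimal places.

$5.50 per barrel

Current fair forward for the remaining 4 months: F = S·e^((r + u)·T), (r + u) = 0.0758 + 0.0263 = 0.1021
F = 69.78 · e^(0.1021 × 4/12) = 69.78 × 1.034619 = 72.1957
Value of long forward = (F − K)·e^(−rT) = (72.1957 − 66.55) · e^(−0.0758·4/12)
= 5.6457 × 0.975050 = 5.50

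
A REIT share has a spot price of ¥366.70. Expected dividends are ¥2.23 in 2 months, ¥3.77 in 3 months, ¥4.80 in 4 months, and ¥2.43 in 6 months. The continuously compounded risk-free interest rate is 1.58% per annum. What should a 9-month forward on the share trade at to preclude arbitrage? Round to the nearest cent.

¥357.75

PV(dividends) I = 2.23·e^(−0.0158·2/12) + 3.77·e^(−0.0158·3/12) + 4.80·e^(−0.0158·4/12) + 2.43·e^(−0.0158·6/12)
I = 2.2241 + 3.7551 + 4.7748 + 2.4109 = 13.1649
F = (S − I)·e^(rT) = (366.70 − 13.1649) · e^(0.0158·9/12)
= 353.5351 · e^0.011850 = 353.5351 × 1.011920 = ¥357.75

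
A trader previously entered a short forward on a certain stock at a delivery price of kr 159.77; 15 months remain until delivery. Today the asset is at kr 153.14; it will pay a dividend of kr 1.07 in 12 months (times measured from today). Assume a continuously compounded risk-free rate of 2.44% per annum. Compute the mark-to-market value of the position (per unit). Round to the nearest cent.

kr 2.87

PV(remaining dividends) I = 1.07·e^(−0.0244·12/12) = 1.0442
Current forward F = (S − I)·e^(rT) = (153.14 − 1.0442)·e^(0.0244·15/12) = 152.0958 × 1.030970 = 156.8062
Value (long) = (F − K)·e^(−rT) = (156.8062 − 159.77) × 0.969960 = -2.8748
Short position value = −(long value) = kr 2.87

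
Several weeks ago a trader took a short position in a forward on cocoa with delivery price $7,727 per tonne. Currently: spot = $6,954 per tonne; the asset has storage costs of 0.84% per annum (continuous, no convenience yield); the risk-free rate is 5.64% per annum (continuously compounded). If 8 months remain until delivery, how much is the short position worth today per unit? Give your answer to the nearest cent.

$448.81 per tonne

Current fair forward for the remaining 8 months: F = S·e^((r + u)·T), (r + u) = 0.0564 + 0.0084 = 0.0648
F = 6954 · e^(0.0648 × 8/12) = 6954 × 1.04414670 = 7260.9962
Value of long forward = (F − K)·e^(−rT) = (7260.9962 − 7727) · e^(−0.0564·8/12)
= -466.0038 × 0.96309810 = -448.81
Short position value = −(long value) = $448.81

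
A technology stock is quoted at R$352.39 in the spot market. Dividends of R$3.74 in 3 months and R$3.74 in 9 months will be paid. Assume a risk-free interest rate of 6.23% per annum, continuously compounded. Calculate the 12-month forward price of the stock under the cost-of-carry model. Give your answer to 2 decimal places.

PV(dividends) I = 3.74·e^(−0.0623·3/12) + 3.74·e^(−0.0623·9/12)
I = 3.6822 + 3.5693 = 7.2515
F = (S − I)·e^(rT) = (352.39 − 7.2515) · e^(0.0623·12/12)
= 345.1385 · e^0.062300 = 345.1385 × 1.064282 = R$367.32

R$367.32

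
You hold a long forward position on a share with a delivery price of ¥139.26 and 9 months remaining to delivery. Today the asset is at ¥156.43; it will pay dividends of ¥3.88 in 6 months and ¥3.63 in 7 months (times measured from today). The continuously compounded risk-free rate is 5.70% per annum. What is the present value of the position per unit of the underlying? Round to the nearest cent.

¥15.72

PV(remaining dividends) I = 3.88·e^(−0.0570·6/12) + 3.63·e^(−0.0570·7/12) = 7.2823
Current forward F = (S − I)·e^(rT) = (156.43 − 7.2823)·e^(0.0570·9/12) = 149.1477 × 1.043677 = 155.6620
Value (long) = (F − K)·e^(−rT) = (155.6620 − 139.26) × 0.958151 = 15.7156
Value = ¥15.72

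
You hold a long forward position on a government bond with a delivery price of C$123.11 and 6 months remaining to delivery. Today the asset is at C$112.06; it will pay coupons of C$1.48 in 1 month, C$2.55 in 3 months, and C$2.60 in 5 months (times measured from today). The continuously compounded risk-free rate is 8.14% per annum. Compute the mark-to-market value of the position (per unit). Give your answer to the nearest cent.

PV(remaining coupons) I = 1.48·e^(−0.0814·1/12) + 2.55·e^(−0.0814·3/12) + 2.60·e^(−0.0814·5/12) = 6.4819
Current forward F = (S − I)·e^(rT) = (112.06 − 6.4819)·e^(0.0814·6/12) = 105.5781 × 1.041540 = 109.9638
Value (long) = (F − K)·e^(−rT) = (109.9638 − 123.11) × 0.960117 = -12.6219
Value = -C$12.62

-C$12.62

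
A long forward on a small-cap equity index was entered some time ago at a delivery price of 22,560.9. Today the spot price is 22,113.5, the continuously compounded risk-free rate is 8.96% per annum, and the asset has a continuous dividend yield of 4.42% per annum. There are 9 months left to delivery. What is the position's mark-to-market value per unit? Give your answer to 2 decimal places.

297.83

Current fair forward for the remaining 9 months: F = S·e^((r − q)·T), (r − q) = 0.0896 − 0.0442 = 0.0454
F = 22113.5 · e^(0.0454 × 9/12) = 22113.5 × 1.03463634 = 22879.4307
Value of long forward = (F − K)·e^(−rT) = (22879.4307 − 22560.9) · e^(−0.0896·9/12)
= 318.5307 × 0.93500818 = 297.83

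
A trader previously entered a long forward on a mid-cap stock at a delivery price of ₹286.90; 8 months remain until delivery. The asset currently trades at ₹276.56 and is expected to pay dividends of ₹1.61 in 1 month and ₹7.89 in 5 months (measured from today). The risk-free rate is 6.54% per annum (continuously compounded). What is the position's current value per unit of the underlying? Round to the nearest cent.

-₹7.38

PV(remaining dividends) I = 1.61·e^(−0.0654·1/12) + 7.89·e^(−0.0654·5/12) = 9.2791
Current forward F = (S − I)·e^(rT) = (276.56 − 9.2791)·e^(0.0654·8/12) = 267.2809 × 1.044564 = 279.1920
Value (long) = (F − K)·e^(−rT) = (279.1920 − 286.90) × 0.957337 = -7.3792
Value = -₹7.38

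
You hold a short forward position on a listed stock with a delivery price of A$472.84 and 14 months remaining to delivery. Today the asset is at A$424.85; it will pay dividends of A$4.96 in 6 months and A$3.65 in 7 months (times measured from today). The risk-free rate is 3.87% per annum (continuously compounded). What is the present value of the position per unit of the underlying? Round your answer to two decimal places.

PV(remaining dividends) I = 4.96·e^(−0.0387·6/12) + 3.65·e^(−0.0387·7/12) = 8.4335
Current forward F = (S − I)·e^(rT) = (424.85 − 8.4335)·e^(0.0387·14/12) = 416.4165 × 1.046185 = 435.6487
Value (long) = (F − K)·e^(−rT) = (435.6487 − 472.84) × 0.955854 = -35.5495
Short position value = −(long value) = A$35.55

A$35.55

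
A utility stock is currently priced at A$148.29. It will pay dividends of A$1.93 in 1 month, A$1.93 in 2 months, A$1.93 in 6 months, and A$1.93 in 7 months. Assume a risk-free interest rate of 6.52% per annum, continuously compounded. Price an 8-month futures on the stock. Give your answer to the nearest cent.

A$146.99

PV(dividends) I = 1.93·e^(−0.0652·1/12) + 1.93·e^(−0.0652·2/12) + 1.93·e^(−0.0652·6/12) + 1.93·e^(−0.0652·7/12)
I = 1.9195 + 1.9091 + 1.8681 + 1.8580 = 7.5547
F = (S − I)·e^(rT) = (148.29 − 7.5547) · e^(0.0652·8/12)
= 140.7353 · e^0.043467 = 140.7353 × 1.044426 = A$146.99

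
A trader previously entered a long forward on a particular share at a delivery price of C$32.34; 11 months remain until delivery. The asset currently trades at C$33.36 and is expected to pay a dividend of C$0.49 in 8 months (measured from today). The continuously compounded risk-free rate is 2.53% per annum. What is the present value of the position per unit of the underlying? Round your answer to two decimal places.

PV(remaining dividends) I = 0.49·e^(−0.0253·8/12) = 0.4818
Current forward F = (S − I)·e^(rT) = (33.36 − 0.4818)·e^(0.0253·11/12) = 32.8782 × 1.023463 = 33.6496
Value (long) = (F − K)·e^(−rT) = (33.6496 − 32.34) × 0.977075 = 1.2796
Value = C$1.28

C$1.28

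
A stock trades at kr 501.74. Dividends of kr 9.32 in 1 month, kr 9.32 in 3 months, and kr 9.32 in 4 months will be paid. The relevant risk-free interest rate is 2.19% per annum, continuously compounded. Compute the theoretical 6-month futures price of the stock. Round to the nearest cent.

PV(dividends) I = 9.32·e^(−0.0219·1/12) + 9.32·e^(−0.0219·3/12) + 9.32·e^(−0.0219·4/12)
I = 9.3030 + 9.2691 + 9.2522 = 27.8243
F = (S − I)·e^(rT) = (501.74 − 27.8243) · e^(0.0219·6/12)
= 473.9157 · e^0.010950 = 473.9157 × 1.011010 = kr 479.13

kr 479.13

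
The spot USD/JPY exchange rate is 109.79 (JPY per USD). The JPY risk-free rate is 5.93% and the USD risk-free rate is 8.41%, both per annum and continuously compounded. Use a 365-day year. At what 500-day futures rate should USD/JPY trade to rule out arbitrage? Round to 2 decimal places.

F = S·e^((r_JPY − r_USD)T) = 109.79 · e^((0.0593 − 0.0841) × 500/365)
= 109.79 · e^-0.033973 = 109.79 × 0.966598
F = 106.12 JPY per USD

106.12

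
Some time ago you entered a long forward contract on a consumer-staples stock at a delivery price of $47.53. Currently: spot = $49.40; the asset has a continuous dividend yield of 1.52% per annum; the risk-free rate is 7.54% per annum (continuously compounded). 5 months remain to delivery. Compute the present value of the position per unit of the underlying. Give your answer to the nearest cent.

$3.03

Current fair forward for the remaining 5 months: F = S·e^((r − q)·T), (r − q) = 0.0754 − 0.0152 = 0.0602
F = 49.40 · e^(0.0602 × 5/12) = 49.40 × 1.025401 = 50.6548
Value of long forward = (F − K)·e^(−rT) = (50.6548 − 47.53) · e^(−0.0754·5/12)
= 3.1248 × 0.969072 = 3.03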